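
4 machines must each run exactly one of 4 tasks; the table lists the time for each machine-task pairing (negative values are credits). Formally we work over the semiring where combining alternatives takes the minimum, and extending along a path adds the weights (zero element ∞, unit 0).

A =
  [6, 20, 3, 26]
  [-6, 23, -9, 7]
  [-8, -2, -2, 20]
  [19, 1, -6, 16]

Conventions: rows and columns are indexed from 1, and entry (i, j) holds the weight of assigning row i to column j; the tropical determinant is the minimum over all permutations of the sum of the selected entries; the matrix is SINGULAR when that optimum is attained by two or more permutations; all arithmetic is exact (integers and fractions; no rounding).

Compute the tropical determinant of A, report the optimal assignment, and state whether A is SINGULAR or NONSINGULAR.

σ = (1, 2, 3, 4): 6 + 23 + (-2) + 16 = 43
σ = (1, 2, 4, 3): 6 + 23 + 20 + (-6) = 43
σ = (1, 3, 2, 4): 6 + (-9) + (-2) + 16 = 11
σ = (1, 3, 4, 2): 6 + (-9) + 20 + 1 = 18
σ = (1, 4, 2, 3): 6 + 7 + (-2) + (-6) = 5
σ = (1, 4, 3, 2): 6 + 7 + (-2) + 1 = 12
σ = (2, 1, 3, 4): 20 + (-6) + (-2) + 16 = 28
σ = (2, 1, 4, 3): 20 + (-6) + 20 + (-6) = 28
σ = (2, 3, 1, 4): 20 + (-9) + (-8) + 16 = 19
σ = (2, 3, 4, 1): 20 + (-9) + 20 + 19 = 50
σ = (2, 4, 1, 3): 20 + 7 + (-8) + (-6) = 13
σ = (2, 4, 3, 1): 20 + 7 + (-2) + 19 = 44
σ = (3, 1, 2, 4): 3 + (-6) + (-2) + 16 = 11
σ = (3, 1, 4, 2): 3 + (-6) + 20 + 1 = 18
σ = (3, 2, 1, 4): 3 + 23 + (-8) + 16 = 34
σ = (3, 2, 4, 1): 3 + 23 + 20 + 19 = 65
σ = (3, 4, 1, 2): 3 + 7 + (-8) + 1 = 3
σ = (3, 4, 2, 1): 3 + 7 + (-2) + 19 = 27
σ = (4, 1, 2, 3): 26 + (-6) + (-2) + (-6) = 12
σ = (4, 1, 3, 2): 26 + (-6) + (-2) + 1 = 19
σ = (4, 2, 1, 3): 26 + 23 + (-8) + (-6) = 35
σ = (4, 2, 3, 1): 26 + 23 + (-2) + 19 = 66
σ = (4, 3, 1, 2): 26 + (-9) + (-8) + 1 = 10
σ = (4, 3, 2, 1): 26 + (-9) + (-2) + 19 = 34
Optimal value attained by: σ = (3, 4, 1, 2).
Answer: det⊕(A) = 3; verdict: NONSINGULAR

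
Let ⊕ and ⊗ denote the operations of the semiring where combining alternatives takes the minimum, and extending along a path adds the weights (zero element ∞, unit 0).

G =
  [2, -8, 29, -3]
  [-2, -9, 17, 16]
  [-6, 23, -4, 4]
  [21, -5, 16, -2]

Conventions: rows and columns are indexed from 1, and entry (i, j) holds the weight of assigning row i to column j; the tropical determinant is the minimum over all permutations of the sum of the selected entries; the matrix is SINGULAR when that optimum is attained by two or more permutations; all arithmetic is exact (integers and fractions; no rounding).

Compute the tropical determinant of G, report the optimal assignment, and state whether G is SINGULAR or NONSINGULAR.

σ = (1, 2, 3, 4): 2 + (-9) + (-4) + (-2) = -13
σ = (1, 2, 4, 3): 2 + (-9) + 4 + 16 = 13
σ = (1, 3, 2, 4): 2 + 17 + 23 + (-2) = 40
σ = (1, 3, 4, 2): 2 + 17 + 4 + (-5) = 18
σ = (1, 4, 2, 3): 2 + 16 + 23 + 16 = 57
σ = (1, 4, 3, 2): 2 + 16 + (-4) + (-5) = 9
σ = (2, 1, 3, 4): (-8) + (-2) + (-4) + (-2) = -16
σ = (2, 1, 4, 3): (-8) + (-2) + 4 + 16 = 10
σ = (2, 3, 1, 4): (-8) + 17 + (-6) + (-2) = 1
σ = (2, 3, 4, 1): (-8) + 17 + 4 + 21 = 34
σ = (2, 4, 1, 3): (-8) + 16 + (-6) + 16 = 18
σ = (2, 4, 3, 1): (-8) + 16 + (-4) + 21 = 25
σ = (3, 1, 2, 4): 29 + (-2) + 23 + (-2) = 48
σ = (3, 1, 4, 2): 29 + (-2) + 4 + (-5) = 26
σ = (3, 2, 1, 4): 29 + (-9) + (-6) + (-2) = 12
σ = (3, 2, 4, 1): 29 + (-9) + 4 + 21 = 45
σ = (3, 4, 1, 2): 29 + 16 + (-6) + (-5) = 34
σ = (3, 4, 2, 1): 29 + 16 + 23 + 21 = 89
σ = (4, 1, 2, 3): (-3) + (-2) + 23 + 16 = 34
σ = (4, 1, 3, 2): (-3) + (-2) + (-4) + (-5) = -14
σ = (4, 2, 1, 3): (-3) + (-9) + (-6) + 16 = -2
σ = (4, 2, 3, 1): (-3) + (-9) + (-4) + 21 = 5
σ = (4, 3, 1, 2): (-3) + 17 + (-6) + (-5) = 3
σ = (4, 3, 2, 1): (-3) + 17 + 23 + 21 = 58
Optimal value attained by: σ = (2, 1, 3, 4).
Answer: det⊕(G) = -16; verdict: NONSINGULAR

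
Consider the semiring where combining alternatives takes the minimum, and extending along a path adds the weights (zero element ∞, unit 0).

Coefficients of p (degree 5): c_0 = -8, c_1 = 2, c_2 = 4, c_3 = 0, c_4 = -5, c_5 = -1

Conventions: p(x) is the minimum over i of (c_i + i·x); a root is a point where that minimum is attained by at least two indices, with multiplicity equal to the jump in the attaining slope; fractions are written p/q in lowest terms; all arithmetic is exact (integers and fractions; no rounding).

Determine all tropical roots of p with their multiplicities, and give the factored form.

hull edge (i=0, c=-8) to (i=4, c=-5): slope 3/4, span 4
hull edge (i=4, c=-5) to (i=5, c=-1): slope 4, span 1
Factored form: p(x) = -1 ⊗ (x ⊕ (-4)) ⊗ (x ⊕ (-3/4)) ⊗ (x ⊕ (-3/4)) ⊗ (x ⊕ (-3/4)) ⊗ (x ⊕ (-3/4))
Answer: roots = -4 (mult 1), -3/4 (mult 4)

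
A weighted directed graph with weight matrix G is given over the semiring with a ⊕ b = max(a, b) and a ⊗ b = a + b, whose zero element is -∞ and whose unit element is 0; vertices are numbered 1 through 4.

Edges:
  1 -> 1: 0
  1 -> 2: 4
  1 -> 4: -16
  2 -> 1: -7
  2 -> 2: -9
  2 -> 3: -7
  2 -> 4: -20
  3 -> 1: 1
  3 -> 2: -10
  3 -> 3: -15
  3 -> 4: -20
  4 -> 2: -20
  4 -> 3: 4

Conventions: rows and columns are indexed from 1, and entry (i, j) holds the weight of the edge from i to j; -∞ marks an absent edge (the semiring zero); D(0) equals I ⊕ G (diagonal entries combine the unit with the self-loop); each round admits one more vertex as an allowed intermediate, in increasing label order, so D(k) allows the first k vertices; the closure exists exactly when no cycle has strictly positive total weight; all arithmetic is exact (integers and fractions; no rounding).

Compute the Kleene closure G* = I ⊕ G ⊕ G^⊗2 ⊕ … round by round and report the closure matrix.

D(0):
  [0, 4, -∞, -16]
  [-7, 0, -7, -20]
  [1, -10, 0, -20]
  [-∞, -20, 4, 0]
D(1):
  [0, 4, -∞, -16]
  [-7, 0, -7, -20]
  [1, 5, 0, -15]
  [-∞, -20, 4, 0]
D(2):
  [0, 4, -3, -16]
  [-7, 0, -7, -20]
  [1, 5, 0, -15]
  [-27, -20, 4, 0]
D(3):
  [0, 4, -3, -16]
  [-6, 0, -7, -20]
  [1, 5, 0, -15]
  [5, 9, 4, 0]
D(4):
  [0, 4, -3, -16]
  [-6, 0, -7, -20]
  [1, 5, 0, -15]
  [5, 9, 4, 0]
Answer: G* = [[0, 4, -3, -16], [-6, 0, -7, -20], [1, 5, 0, -15], [5, 9, 4, 0]]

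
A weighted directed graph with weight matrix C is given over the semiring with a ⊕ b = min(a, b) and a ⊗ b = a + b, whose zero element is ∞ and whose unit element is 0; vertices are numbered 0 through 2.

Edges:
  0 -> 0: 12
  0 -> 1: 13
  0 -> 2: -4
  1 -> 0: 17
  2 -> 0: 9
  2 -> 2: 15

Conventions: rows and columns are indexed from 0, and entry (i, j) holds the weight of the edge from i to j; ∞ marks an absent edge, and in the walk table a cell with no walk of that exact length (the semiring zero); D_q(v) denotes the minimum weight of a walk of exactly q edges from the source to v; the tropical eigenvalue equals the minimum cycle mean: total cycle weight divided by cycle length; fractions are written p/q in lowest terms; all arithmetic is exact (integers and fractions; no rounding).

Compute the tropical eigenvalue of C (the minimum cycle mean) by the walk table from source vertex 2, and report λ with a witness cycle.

q=0: [∞, ∞, 0]
q=1: [9, ∞, 15]
q=2: [21, 22, 5]
q=3: [14, 34, 17]
Optimal cycle mean attained by: cycle 0->2->0, total (-4) + 9, length 2.
Answer: λ = 5/2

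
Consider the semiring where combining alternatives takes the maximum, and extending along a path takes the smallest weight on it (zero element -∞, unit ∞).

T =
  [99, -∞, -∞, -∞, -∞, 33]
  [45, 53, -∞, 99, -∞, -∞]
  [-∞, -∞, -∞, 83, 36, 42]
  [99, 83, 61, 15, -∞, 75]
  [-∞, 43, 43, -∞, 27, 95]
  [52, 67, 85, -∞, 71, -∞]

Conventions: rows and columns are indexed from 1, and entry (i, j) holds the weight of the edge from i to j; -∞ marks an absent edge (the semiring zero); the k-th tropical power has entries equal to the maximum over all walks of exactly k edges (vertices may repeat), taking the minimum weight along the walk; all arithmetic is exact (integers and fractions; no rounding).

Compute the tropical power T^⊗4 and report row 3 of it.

T^⊗2:
  [99, 33, 33, -∞, 33, 33]
  [99, 83, 61, 53, -∞, 75]
  [83, 83, 61, 15, 42, 75]
  [99, 67, 75, 83, 71, 42]
  [52, 67, 85, 43, 71, 42]
  [52, 53, 43, 83, 36, 71]
T^⊗3:
  [99, 33, 33, 33, 33, 33]
  [99, 67, 75, 83, 71, 53]
  [83, 67, 75, 83, 71, 42]
  [99, 83, 61, 75, 42, 75]
  [52, 53, 43, 83, 42, 71]
  [83, 83, 71, 53, 71, 75]
T^⊗4:
  [99, 33, 33, 33, 33, 33]
  [99, 83, 61, 75, 53, 75]
  [83, 83, 61, 75, 42, 75]
  [99, 75, 75, 83, 71, 75]
  [83, 83, 71, 53, 71, 75]
  [83, 67, 75, 83, 71, 71]
Answer: row 3 of T^⊗4 = [83, 83, 61, 75, 42, 75]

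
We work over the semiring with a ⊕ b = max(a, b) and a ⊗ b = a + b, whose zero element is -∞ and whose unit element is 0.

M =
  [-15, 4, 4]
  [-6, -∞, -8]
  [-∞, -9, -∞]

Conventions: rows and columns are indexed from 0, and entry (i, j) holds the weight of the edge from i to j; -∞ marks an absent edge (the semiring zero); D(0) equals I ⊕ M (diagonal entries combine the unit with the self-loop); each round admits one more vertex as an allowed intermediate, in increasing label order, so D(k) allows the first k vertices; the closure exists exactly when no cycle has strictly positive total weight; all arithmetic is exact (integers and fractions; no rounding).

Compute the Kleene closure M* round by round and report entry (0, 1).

D(0):
  [0, 4, 4]
  [-6, 0, -8]
  [-∞, -9, 0]
D(1):
  [0, 4, 4]
  [-6, 0, -2]
  [-∞, -9, 0]
D(2):
  [0, 4, 4]
  [-6, 0, -2]
  [-15, -9, 0]
D(3):
  [0, 4, 4]
  [-6, 0, -2]
  [-15, -9, 0]
Answer: M*[0][1] = 4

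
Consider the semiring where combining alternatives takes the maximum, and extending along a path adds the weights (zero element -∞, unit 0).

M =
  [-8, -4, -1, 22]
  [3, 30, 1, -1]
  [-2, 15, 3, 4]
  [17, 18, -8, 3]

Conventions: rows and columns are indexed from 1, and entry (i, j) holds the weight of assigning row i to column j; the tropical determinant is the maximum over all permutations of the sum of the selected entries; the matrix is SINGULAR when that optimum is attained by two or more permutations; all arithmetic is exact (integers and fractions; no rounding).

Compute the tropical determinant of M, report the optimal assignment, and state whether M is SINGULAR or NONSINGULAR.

σ = (1, 2, 3, 4): (-8) + 30 + 3 + 3 = 28
σ = (1, 2, 4, 3): (-8) + 30 + 4 + (-8) = 18
σ = (1, 3, 2, 4): (-8) + 1 + 15 + 3 = 11
σ = (1, 3, 4, 2): (-8) + 1 + 4 + 18 = 15
σ = (1, 4, 2, 3): (-8) + (-1) + 15 + (-8) = -2
σ = (1, 4, 3, 2): (-8) + (-1) + 3 + 18 = 12
σ = (2, 1, 3, 4): (-4) + 3 + 3 + 3 = 5
σ = (2, 1, 4, 3): (-4) + 3 + 4 + (-8) = -5
σ = (2, 3, 1, 4): (-4) + 1 + (-2) + 3 = -2
σ = (2, 3, 4, 1): (-4) + 1 + 4 + 17 = 18
σ = (2, 4, 1, 3): (-4) + (-1) + (-2) + (-8) = -15
σ = (2, 4, 3, 1): (-4) + (-1) + 3 + 17 = 15
σ = (3, 1, 2, 4): (-1) + 3 + 15 + 3 = 20
σ = (3, 1, 4, 2): (-1) + 3 + 4 + 18 = 24
σ = (3, 2, 1, 4): (-1) + 30 + (-2) + 3 = 30
σ = (3, 2, 4, 1): (-1) + 30 + 4 + 17 = 50
σ = (3, 4, 1, 2): (-1) + (-1) + (-2) + 18 = 14
σ = (3, 4, 2, 1): (-1) + (-1) + 15 + 17 = 30
σ = (4, 1, 2, 3): 22 + 3 + 15 + (-8) = 32
σ = (4, 1, 3, 2): 22 + 3 + 3 + 18 = 46
σ = (4, 2, 1, 3): 22 + 30 + (-2) + (-8) = 42
σ = (4, 2, 3, 1): 22 + 30 + 3 + 17 = 72
σ = (4, 3, 1, 2): 22 + 1 + (-2) + 18 = 39
σ = (4, 3, 2, 1): 22 + 1 + 15 + 17 = 55
Optimal value attained by: σ = (4, 2, 3, 1).
Answer: det⊕(M) = 72; verdict: NONSINGULAR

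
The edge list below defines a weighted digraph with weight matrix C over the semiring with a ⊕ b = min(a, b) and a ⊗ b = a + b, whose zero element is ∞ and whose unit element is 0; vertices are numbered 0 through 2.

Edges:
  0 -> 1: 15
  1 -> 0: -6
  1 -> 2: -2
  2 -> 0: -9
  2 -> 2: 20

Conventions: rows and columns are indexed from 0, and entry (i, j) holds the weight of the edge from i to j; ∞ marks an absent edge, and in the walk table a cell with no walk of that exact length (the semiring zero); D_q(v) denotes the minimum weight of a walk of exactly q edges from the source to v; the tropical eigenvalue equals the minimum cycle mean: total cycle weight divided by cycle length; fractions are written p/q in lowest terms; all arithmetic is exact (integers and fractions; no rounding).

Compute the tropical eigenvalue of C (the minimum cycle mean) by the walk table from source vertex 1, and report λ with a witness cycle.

q=0: [∞, 0, ∞]
q=1: [-6, ∞, -2]
q=2: [-11, 9, 18]
q=3: [3, 4, 7]
Optimal cycle mean attained by: cycle 0->1->2->0, total 15 + (-2) + (-9), length 3.
Answer: λ = 4/3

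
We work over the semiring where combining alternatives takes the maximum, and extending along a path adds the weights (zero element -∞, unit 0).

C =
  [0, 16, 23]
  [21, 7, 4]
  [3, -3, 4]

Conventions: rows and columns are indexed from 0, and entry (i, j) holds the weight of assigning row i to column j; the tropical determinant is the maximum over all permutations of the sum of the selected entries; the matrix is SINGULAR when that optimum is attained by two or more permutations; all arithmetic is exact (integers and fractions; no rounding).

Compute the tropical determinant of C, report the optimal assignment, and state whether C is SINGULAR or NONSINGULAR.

σ = (0, 1, 2): 0 + 7 + 4 = 11
σ = (0, 2, 1): 0 + 4 + (-3) = 1
σ = (1, 0, 2): 16 + 21 + 4 = 41
σ = (1, 2, 0): 16 + 4 + 3 = 23
σ = (2, 0, 1): 23 + 21 + (-3) = 41
σ = (2, 1, 0): 23 + 7 + 3 = 33
Optimal value attained by: σ = (1, 0, 2).
Answer: det⊕(C) = 41; verdict: SINGULAR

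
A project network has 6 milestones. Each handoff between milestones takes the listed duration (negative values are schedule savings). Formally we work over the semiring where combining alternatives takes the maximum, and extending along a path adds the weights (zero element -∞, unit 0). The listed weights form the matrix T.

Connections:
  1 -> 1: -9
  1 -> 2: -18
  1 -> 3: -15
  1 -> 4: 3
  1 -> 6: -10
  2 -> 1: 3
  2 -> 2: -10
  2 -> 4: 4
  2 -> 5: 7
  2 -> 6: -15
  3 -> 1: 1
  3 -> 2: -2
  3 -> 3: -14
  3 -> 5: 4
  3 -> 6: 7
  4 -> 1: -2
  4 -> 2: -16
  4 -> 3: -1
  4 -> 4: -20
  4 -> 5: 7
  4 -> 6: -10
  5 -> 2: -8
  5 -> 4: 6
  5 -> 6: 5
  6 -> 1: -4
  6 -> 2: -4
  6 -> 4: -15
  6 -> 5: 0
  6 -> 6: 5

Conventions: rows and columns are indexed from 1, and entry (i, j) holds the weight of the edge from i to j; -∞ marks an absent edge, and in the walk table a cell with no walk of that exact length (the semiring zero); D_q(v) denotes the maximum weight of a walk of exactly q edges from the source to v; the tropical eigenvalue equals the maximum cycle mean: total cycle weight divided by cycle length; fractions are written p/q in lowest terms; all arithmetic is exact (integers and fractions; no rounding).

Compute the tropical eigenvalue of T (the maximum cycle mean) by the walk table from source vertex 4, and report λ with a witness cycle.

q=0: [-∞, -∞, -∞, 0, -∞, -∞]
q=1: [-2, -16, -1, -20, 7, -10]
q=2: [0, -1, -15, 13, 3, 12]
q=3: [11, 8, 12, 9, 20, 17]
q=4: [13, 13, 8, 26, 17, 25]
q=5: [24, 21, 25, 23, 33, 30]
q=6: [26, 26, 22, 39, 30, 38]
Optimal cycle mean attained by: cycle 4->5->4, total 7 + 6, length 2.
Answer: λ = 13/2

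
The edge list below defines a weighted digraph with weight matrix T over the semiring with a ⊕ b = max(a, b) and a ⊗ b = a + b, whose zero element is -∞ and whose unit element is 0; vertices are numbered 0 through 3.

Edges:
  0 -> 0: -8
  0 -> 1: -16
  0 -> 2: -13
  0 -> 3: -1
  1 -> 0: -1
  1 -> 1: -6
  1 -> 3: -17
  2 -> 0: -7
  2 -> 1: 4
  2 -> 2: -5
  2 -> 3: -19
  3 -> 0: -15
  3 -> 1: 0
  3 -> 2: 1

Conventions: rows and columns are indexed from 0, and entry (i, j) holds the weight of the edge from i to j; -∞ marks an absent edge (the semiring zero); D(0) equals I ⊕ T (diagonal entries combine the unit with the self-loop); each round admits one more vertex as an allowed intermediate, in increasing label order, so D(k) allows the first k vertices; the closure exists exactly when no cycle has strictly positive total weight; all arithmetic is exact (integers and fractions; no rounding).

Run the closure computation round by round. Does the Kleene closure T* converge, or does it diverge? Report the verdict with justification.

D(0):
  [0, -16, -13, -1]
  [-1, 0, -∞, -17]
  [-7, 4, 0, -19]
  [-15, 0, 1, 0]
D(1):
  [0, -16, -13, -1]
  [-1, 0, -14, -2]
  [-7, 4, 0, -8]
  [-15, 0, 1, 0]
D(2):
  [0, -16, -13, -1]
  [-1, 0, -14, -2]
  [3, 4, 0, 2]
  [-1, 0, 1, 0]
Detection: at round 3, diagonal entry (3, 3) turns strictly positive.
Key observation: the cycle 3->2->1->0->3 has total weight 1 + 4 + (-1) + (-1), which is strictly positive.
Answer: DIVERGES — positive cycle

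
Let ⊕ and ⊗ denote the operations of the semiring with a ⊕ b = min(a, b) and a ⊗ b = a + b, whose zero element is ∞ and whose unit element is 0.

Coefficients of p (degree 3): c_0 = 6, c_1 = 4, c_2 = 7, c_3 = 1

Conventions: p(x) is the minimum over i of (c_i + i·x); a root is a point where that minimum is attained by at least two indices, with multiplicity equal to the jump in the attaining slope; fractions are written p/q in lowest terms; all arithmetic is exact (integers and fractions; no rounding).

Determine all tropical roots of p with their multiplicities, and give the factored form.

hull edge (i=0, c=6) to (i=1, c=4): slope -2, span 1
hull edge (i=1, c=4) to (i=3, c=1): slope -3/2, span 2
Factored form: p(x) = 1 ⊗ (x ⊕ 3/2) ⊗ (x ⊕ 3/2) ⊗ (x ⊕ 2)
Answer: roots = 3/2 (mult 2), 2 (mult 1)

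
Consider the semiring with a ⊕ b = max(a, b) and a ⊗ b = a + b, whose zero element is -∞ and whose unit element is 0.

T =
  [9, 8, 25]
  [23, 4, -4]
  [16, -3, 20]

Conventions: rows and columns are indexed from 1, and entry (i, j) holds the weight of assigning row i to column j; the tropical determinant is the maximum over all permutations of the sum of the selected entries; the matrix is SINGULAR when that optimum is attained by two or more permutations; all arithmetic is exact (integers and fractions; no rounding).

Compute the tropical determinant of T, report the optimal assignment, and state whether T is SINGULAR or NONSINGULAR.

σ = (1, 2, 3): 9 + 4 + 20 = 33
σ = (1, 3, 2): 9 + (-4) + (-3) = 2
σ = (2, 1, 3): 8 + 23 + 20 = 51
σ = (2, 3, 1): 8 + (-4) + 16 = 20
σ = (3, 1, 2): 25 + 23 + (-3) = 45
σ = (3, 2, 1): 25 + 4 + 16 = 45
Optimal value attained by: σ = (2, 1, 3).
Answer: det⊕(T) = 51; verdict: NONSINGULAR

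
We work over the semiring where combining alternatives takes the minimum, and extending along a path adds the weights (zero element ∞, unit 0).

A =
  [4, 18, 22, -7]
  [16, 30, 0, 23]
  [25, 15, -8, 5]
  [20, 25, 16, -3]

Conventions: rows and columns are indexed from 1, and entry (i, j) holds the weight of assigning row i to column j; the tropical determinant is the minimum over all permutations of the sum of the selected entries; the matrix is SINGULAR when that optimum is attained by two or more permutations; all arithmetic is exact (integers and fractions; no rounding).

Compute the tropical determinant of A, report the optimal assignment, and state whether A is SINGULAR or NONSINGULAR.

σ = (1, 2, 3, 4): 4 + 30 + (-8) + (-3) = 23
σ = (1, 2, 4, 3): 4 + 30 + 5 + 16 = 55
σ = (1, 3, 2, 4): 4 + 0 + 15 + (-3) = 16
σ = (1, 3, 4, 2): 4 + 0 + 5 + 25 = 34
σ = (1, 4, 2, 3): 4 + 23 + 15 + 16 = 58
σ = (1, 4, 3, 2): 4 + 23 + (-8) + 25 = 44
σ = (2, 1, 3, 4): 18 + 16 + (-8) + (-3) = 23
σ = (2, 1, 4, 3): 18 + 16 + 5 + 16 = 55
σ = (2, 3, 1, 4): 18 + 0 + 25 + (-3) = 40
σ = (2, 3, 4, 1): 18 + 0 + 5 + 20 = 43
σ = (2, 4, 1, 3): 18 + 23 + 25 + 16 = 82
σ = (2, 4, 3, 1): 18 + 23 + (-8) + 20 = 53
σ = (3, 1, 2, 4): 22 + 16 + 15 + (-3) = 50
σ = (3, 1, 4, 2): 22 + 16 + 5 + 25 = 68
σ = (3, 2, 1, 4): 22 + 30 + 25 + (-3) = 74
σ = (3, 2, 4, 1): 22 + 30 + 5 + 20 = 77
σ = (3, 4, 1, 2): 22 + 23 + 25 + 25 = 95
σ = (3, 4, 2, 1): 22 + 23 + 15 + 20 = 80
σ = (4, 1, 2, 3): (-7) + 16 + 15 + 16 = 40
σ = (4, 1, 3, 2): (-7) + 16 + (-8) + 25 = 26
σ = (4, 2, 1, 3): (-7) + 30 + 25 + 16 = 64
σ = (4, 2, 3, 1): (-7) + 30 + (-8) + 20 = 35
σ = (4, 3, 1, 2): (-7) + 0 + 25 + 25 = 43
σ = (4, 3, 2, 1): (-7) + 0 + 15 + 20 = 28
Optimal value attained by: σ = (1, 3, 2, 4).
Answer: det⊕(A) = 16; verdict: NONSINGULAR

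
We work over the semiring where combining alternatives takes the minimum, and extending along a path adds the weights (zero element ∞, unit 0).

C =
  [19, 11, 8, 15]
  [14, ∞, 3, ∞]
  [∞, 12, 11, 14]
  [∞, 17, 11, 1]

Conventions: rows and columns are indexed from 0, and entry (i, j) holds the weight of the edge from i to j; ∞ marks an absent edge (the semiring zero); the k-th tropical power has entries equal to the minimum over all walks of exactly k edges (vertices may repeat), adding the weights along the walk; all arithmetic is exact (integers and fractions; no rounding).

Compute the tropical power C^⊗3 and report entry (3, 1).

C^⊗2:
  [25, 20, 14, 16]
  [33, 15, 14, 17]
  [26, 23, 15, 15]
  [31, 18, 12, 2]
C^⊗3:
  [34, 26, 23, 17]
  [29, 26, 18, 18]
  [37, 27, 26, 16]
  [32, 19, 13, 3]
Key observation: the optimum is the walk 3->3->3->1, with weight 1 + 1 + 17 = 19.
Optimal value attained by: walk 3->3->3->1.
Answer: (C^⊗3)[3][1] = 19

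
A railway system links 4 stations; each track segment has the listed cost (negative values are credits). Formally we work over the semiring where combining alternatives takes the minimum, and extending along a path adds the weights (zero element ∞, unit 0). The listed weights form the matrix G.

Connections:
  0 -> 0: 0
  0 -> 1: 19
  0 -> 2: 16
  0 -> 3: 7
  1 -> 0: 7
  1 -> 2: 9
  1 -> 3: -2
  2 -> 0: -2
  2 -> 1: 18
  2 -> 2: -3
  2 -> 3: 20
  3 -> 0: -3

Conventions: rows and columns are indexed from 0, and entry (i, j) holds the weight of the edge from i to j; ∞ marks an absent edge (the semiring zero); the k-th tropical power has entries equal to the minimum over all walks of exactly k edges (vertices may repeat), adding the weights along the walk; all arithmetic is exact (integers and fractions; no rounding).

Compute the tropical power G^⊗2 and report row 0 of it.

G^⊗2:
  [0, 19, 13, 7]
  [-5, 26, 6, 14]
  [-5, 15, -6, 5]
  [-3, 16, 13, 4]
Answer: row 0 of G^⊗2 = [0, 19, 13, 7]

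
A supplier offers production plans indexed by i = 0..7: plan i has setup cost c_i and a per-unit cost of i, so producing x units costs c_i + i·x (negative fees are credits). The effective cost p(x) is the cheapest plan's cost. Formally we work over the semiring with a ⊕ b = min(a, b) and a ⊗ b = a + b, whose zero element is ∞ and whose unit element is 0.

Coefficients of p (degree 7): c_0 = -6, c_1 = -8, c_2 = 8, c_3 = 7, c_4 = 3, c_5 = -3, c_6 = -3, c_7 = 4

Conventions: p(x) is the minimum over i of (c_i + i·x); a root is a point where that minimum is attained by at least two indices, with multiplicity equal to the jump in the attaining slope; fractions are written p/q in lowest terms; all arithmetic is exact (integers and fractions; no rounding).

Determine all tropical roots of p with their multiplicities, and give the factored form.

hull edge (i=0, c=-6) to (i=1, c=-8): slope -2, span 1
hull edge (i=1, c=-8) to (i=6, c=-3): slope 1, span 5
hull edge (i=6, c=-3) to (i=7, c=4): slope 7, span 1
Factored form: p(x) = 4 ⊗ (x ⊕ (-7)) ⊗ (x ⊕ (-1)) ⊗ (x ⊕ (-1)) ⊗ (x ⊕ (-1)) ⊗ (x ⊕ (-1)) ⊗ (x ⊕ (-1)) ⊗ (x ⊕ 2)
Answer: roots = -7 (mult 1), -1 (mult 5), 2 (mult 1)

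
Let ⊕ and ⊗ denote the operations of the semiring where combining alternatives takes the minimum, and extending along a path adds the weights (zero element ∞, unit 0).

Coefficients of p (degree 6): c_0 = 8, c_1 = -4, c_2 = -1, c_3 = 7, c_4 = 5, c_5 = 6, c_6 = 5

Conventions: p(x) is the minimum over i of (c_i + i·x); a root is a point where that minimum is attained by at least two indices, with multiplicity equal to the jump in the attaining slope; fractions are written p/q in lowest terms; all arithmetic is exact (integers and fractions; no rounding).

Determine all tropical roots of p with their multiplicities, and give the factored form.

hull edge (i=0, c=8) to (i=1, c=-4): slope -12, span 1
hull edge (i=1, c=-4) to (i=6, c=5): slope 9/5, span 5
Factored form: p(x) = 5 ⊗ (x ⊕ (-9/5)) ⊗ (x ⊕ (-9/5)) ⊗ (x ⊕ (-9/5)) ⊗ (x ⊕ (-9/5)) ⊗ (x ⊕ (-9/5)) ⊗ (x ⊕ 12)
Answer: roots = -9/5 (mult 5), 12 (mult 1)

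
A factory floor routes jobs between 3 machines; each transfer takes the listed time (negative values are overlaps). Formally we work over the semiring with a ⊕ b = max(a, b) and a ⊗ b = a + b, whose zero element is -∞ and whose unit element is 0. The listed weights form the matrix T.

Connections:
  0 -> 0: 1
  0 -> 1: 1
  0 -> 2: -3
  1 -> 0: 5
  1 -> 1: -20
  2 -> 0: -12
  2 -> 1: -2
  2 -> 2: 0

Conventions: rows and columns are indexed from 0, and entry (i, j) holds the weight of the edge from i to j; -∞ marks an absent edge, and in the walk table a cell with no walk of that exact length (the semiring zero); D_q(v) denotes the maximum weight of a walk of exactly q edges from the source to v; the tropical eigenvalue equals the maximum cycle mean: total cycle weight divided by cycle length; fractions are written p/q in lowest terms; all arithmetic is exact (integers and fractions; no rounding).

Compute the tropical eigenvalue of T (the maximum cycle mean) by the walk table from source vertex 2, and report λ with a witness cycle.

q=0: [-∞, -∞, 0]
q=1: [-12, -2, 0]
q=2: [3, -2, 0]
q=3: [4, 4, 0]
Optimal cycle mean attained by: cycle 0->1->0, total 1 + 5, length 2.
Answer: λ = 3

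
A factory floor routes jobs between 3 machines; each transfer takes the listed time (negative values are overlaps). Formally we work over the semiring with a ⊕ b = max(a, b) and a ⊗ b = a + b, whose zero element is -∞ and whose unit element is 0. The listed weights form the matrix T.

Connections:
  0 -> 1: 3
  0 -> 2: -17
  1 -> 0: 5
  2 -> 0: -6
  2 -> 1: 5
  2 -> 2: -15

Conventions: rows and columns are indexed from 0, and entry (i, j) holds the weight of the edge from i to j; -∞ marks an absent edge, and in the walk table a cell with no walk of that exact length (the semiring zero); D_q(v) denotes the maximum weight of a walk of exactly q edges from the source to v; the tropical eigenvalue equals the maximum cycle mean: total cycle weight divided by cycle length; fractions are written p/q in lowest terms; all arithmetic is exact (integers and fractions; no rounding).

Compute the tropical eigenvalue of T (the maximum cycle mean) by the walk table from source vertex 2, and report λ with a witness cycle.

q=0: [-∞, -∞, 0]
q=1: [-6, 5, -15]
q=2: [10, -3, -23]
q=3: [2, 13, -7]
Optimal cycle mean attained by: cycle 0->1->0, total 3 + 5, length 2.
Answer: λ = 4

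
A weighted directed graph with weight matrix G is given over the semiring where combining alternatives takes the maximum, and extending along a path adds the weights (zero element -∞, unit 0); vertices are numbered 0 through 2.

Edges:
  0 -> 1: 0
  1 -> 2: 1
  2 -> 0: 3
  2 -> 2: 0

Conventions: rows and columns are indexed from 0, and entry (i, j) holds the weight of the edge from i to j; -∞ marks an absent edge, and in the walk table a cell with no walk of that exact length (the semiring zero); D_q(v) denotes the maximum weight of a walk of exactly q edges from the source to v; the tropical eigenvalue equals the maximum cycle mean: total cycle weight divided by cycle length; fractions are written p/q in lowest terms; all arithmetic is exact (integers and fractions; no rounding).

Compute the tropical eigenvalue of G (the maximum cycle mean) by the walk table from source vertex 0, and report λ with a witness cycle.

q=0: [0, -∞, -∞]
q=1: [-∞, 0, -∞]
q=2: [-∞, -∞, 1]
q=3: [4, -∞, 1]
Optimal cycle mean attained by: cycle 0->1->2->0, total 0 + 1 + 3, length 3.
Answer: λ = 4/3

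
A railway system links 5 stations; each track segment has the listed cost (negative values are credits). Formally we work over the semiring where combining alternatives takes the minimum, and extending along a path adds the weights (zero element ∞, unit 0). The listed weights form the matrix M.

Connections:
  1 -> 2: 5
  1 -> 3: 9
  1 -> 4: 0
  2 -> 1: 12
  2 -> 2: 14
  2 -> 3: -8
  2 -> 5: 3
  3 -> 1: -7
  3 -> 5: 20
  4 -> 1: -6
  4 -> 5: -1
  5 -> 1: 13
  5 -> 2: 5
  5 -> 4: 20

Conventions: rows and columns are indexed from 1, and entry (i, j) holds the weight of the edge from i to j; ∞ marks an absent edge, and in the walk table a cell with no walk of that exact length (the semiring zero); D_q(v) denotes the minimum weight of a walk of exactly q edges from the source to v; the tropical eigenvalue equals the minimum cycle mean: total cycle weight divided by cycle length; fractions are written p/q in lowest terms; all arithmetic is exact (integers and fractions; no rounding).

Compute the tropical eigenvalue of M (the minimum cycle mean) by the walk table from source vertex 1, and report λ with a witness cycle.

q=0: [0, ∞, ∞, ∞, ∞]
q=1: [∞, 5, 9, 0, ∞]
q=2: [-6, 19, -3, ∞, -1]
q=3: [-10, -1, 3, -6, 17]
q=4: [-12, -5, -9, -10, -7]
q=5: [-16, -7, -13, -12, -11]
Optimal cycle mean attained by: cycle 1->2->3->1, total 5 + (-8) + (-7), length 3.
Answer: λ = -10/3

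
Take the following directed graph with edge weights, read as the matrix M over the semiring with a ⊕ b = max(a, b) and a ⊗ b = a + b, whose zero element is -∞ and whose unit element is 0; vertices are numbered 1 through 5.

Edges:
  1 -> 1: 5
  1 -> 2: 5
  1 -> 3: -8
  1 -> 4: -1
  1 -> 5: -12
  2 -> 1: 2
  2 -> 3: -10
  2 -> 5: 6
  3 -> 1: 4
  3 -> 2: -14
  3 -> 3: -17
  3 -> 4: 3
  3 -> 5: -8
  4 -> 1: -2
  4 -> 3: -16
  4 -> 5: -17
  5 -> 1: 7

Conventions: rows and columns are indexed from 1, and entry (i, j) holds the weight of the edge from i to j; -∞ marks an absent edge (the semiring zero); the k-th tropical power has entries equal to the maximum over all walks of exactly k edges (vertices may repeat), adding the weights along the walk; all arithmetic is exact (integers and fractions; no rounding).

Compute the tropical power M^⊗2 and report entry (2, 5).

M^⊗2:
  [10, 10, -3, 4, 11]
  [13, 7, -6, 1, -10]
  [9, 9, -4, 3, -8]
  [3, 3, -10, -3, -14]
  [12, 12, -1, 6, -5]
Key observation: the optimum is the walk 2->1->5, with weight 2 + (-12) = -10.
Optimal value attained by: walk 2->1->5.
Answer: (M^⊗2)[2][5] = -10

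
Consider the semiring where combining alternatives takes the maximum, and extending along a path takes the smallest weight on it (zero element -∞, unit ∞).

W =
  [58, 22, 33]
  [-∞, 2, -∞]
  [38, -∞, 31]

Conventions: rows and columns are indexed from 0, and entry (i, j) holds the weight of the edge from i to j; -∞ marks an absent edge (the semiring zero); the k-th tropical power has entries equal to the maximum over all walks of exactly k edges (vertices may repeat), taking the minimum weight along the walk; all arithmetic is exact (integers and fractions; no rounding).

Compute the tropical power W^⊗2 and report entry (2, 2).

W^⊗2:
  [58, 22, 33]
  [-∞, 2, -∞]
  [38, 22, 33]
Key observation: the optimum is the walk 2->0->2, with weight 38 min 33 = 33.
Optimal value attained by: walk 2->0->2.
Answer: (W^⊗2)[2][2] = 33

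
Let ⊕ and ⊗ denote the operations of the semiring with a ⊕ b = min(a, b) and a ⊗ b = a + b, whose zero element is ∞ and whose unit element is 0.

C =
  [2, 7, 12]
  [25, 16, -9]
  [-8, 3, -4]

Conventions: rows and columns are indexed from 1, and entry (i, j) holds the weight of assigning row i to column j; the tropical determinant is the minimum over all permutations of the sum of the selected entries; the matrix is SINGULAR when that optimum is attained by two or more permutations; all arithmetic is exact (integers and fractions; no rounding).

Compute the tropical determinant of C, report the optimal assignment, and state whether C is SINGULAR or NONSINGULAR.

σ = (1, 2, 3): 2 + 16 + (-4) = 14
σ = (1, 3, 2): 2 + (-9) + 3 = -4
σ = (2, 1, 3): 7 + 25 + (-4) = 28
σ = (2, 3, 1): 7 + (-9) + (-8) = -10
σ = (3, 1, 2): 12 + 25 + 3 = 40
σ = (3, 2, 1): 12 + 16 + (-8) = 20
Optimal value attained by: σ = (2, 3, 1).
Answer: det⊕(C) = -10; verdict: NONSINGULAR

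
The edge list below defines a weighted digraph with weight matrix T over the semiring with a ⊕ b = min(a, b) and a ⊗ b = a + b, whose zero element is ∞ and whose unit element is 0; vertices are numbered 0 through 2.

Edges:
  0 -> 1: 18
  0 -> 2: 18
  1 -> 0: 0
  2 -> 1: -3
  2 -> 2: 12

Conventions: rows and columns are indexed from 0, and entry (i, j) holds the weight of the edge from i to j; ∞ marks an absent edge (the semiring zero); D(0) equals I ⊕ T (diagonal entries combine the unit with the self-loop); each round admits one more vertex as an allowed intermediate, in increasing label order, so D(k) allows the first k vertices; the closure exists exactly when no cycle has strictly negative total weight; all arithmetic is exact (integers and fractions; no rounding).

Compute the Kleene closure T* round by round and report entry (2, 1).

D(0):
  [0, 18, 18]
  [0, 0, ∞]
  [∞, -3, 0]
D(1):
  [0, 18, 18]
  [0, 0, 18]
  [∞, -3, 0]
D(2):
  [0, 18, 18]
  [0, 0, 18]
  [-3, -3, 0]
D(3):
  [0, 15, 18]
  [0, 0, 18]
  [-3, -3, 0]
Answer: T*[2][1] = -3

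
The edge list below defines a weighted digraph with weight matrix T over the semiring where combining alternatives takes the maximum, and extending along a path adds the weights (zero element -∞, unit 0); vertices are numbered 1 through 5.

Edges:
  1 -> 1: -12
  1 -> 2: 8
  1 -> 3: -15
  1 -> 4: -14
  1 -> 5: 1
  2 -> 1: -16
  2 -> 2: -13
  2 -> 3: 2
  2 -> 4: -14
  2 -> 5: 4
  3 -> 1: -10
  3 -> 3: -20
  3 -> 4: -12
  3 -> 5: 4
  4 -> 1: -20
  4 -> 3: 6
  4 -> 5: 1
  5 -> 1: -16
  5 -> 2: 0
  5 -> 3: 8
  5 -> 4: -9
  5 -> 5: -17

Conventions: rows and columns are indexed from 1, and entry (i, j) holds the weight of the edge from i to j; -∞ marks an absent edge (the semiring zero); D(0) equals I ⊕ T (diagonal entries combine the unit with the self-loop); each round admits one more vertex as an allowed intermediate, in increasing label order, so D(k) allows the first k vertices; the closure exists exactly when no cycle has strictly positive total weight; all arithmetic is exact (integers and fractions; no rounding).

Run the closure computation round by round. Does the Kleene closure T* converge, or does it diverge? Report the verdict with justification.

D(0):
  [0, 8, -15, -14, 1]
  [-16, 0, 2, -14, 4]
  [-10, -∞, 0, -12, 4]
  [-20, -∞, 6, 0, 1]
  [-16, 0, 8, -9, 0]
D(1):
  [0, 8, -15, -14, 1]
  [-16, 0, 2, -14, 4]
  [-10, -2, 0, -12, 4]
  [-20, -12, 6, 0, 1]
  [-16, 0, 8, -9, 0]
Detection: at round 2, diagonal entry (5, 5) turns strictly positive.
Key observation: the cycle 5->2->5 has total weight 0 + 4, which is strictly positive.
Answer: DIVERGES — positive cycle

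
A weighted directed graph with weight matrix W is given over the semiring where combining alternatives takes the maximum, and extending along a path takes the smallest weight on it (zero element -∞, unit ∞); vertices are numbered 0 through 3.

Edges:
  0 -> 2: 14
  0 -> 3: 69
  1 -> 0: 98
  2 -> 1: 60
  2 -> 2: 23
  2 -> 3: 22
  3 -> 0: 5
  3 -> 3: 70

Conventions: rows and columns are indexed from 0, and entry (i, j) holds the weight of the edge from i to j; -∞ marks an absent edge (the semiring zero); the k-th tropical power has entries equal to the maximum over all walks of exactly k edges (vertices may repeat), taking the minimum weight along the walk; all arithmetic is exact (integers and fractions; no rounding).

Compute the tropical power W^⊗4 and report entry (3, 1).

W^⊗2:
  [5, 14, 14, 69]
  [-∞, -∞, 14, 69]
  [60, 23, 23, 22]
  [5, -∞, 5, 70]
W^⊗3:
  [14, 14, 14, 69]
  [5, 14, 14, 69]
  [23, 23, 23, 60]
  [5, 5, 5, 70]
W^⊗4:
  [14, 14, 14, 69]
  [14, 14, 14, 69]
  [23, 23, 23, 60]
  [5, 5, 5, 70]
Key observation: the optimum is the walk 3->0->2->2->1, with weight 5 min 14 min 23 min 60 = 5.
Optimal value attained by: walk 3->0->2->2->1.
Answer: (W^⊗4)[3][1] = 5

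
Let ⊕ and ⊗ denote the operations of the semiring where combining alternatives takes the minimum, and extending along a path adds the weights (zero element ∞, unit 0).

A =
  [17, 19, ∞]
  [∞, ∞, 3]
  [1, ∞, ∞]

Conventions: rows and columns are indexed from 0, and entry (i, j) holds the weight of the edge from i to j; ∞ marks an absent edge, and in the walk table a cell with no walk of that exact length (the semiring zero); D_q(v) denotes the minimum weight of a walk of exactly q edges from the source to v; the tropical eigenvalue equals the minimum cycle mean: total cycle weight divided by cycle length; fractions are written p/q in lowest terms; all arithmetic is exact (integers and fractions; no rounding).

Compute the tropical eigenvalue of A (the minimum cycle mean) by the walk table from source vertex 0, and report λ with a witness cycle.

q=0: [0, ∞, ∞]
q=1: [17, 19, ∞]
q=2: [34, 36, 22]
q=3: [23, 53, 39]
Optimal cycle mean attained by: cycle 0->1->2->0, total 19 + 3 + 1, length 3.
Answer: λ = 23/3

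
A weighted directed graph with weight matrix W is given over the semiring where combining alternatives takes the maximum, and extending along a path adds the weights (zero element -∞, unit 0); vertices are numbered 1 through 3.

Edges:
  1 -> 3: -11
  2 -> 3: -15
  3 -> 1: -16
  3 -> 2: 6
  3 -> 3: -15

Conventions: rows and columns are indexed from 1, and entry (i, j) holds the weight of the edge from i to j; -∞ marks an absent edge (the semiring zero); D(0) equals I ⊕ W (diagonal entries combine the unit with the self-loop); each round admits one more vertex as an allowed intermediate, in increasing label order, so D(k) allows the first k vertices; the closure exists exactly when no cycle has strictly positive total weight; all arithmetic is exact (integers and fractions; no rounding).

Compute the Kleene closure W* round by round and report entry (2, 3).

D(0):
  [0, -∞, -11]
  [-∞, 0, -15]
  [-16, 6, 0]
D(1):
  [0, -∞, -11]
  [-∞, 0, -15]
  [-16, 6, 0]
D(2):
  [0, -∞, -11]
  [-∞, 0, -15]
  [-16, 6, 0]
D(3):
  [0, -5, -11]
  [-31, 0, -15]
  [-16, 6, 0]
Answer: W*[2][3] = -15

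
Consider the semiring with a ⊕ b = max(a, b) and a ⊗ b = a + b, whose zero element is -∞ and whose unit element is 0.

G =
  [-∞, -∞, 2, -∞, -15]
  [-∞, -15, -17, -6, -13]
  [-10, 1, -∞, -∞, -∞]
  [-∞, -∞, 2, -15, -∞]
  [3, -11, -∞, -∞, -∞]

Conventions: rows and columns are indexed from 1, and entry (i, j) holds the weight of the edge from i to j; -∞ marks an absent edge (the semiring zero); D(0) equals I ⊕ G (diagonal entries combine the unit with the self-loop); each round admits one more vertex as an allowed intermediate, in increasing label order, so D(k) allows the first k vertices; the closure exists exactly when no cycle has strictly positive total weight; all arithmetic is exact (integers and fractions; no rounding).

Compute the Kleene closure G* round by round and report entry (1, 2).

D(0):
  [0, -∞, 2, -∞, -15]
  [-∞, 0, -17, -6, -13]
  [-10, 1, 0, -∞, -∞]
  [-∞, -∞, 2, 0, -∞]
  [3, -11, -∞, -∞, 0]
D(1):
  [0, -∞, 2, -∞, -15]
  [-∞, 0, -17, -6, -13]
  [-10, 1, 0, -∞, -25]
  [-∞, -∞, 2, 0, -∞]
  [3, -11, 5, -∞, 0]
D(2):
  [0, -∞, 2, -∞, -15]
  [-∞, 0, -17, -6, -13]
  [-10, 1, 0, -5, -12]
  [-∞, -∞, 2, 0, -∞]
  [3, -11, 5, -17, 0]
D(3):
  [0, 3, 2, -3, -10]
  [-27, 0, -17, -6, -13]
  [-10, 1, 0, -5, -12]
  [-8, 3, 2, 0, -10]
  [3, 6, 5, 0, 0]
D(4):
  [0, 3, 2, -3, -10]
  [-14, 0, -4, -6, -13]
  [-10, 1, 0, -5, -12]
  [-8, 3, 2, 0, -10]
  [3, 6, 5, 0, 0]
D(5):
  [0, 3, 2, -3, -10]
  [-10, 0, -4, -6, -13]
  [-9, 1, 0, -5, -12]
  [-7, 3, 2, 0, -10]
  [3, 6, 5, 0, 0]
Answer: G*[1][2] = 3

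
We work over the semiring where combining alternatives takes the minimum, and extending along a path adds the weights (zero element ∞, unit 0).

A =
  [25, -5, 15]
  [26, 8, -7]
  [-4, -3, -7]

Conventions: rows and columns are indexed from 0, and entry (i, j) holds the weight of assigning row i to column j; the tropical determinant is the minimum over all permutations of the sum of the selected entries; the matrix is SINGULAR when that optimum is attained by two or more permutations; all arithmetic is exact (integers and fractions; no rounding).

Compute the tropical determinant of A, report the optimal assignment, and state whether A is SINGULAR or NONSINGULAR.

σ = (0, 1, 2): 25 + 8 + (-7) = 26
σ = (0, 2, 1): 25 + (-7) + (-3) = 15
σ = (1, 0, 2): (-5) + 26 + (-7) = 14
σ = (1, 2, 0): (-5) + (-7) + (-4) = -16
σ = (2, 0, 1): 15 + 26 + (-3) = 38
σ = (2, 1, 0): 15 + 8 + (-4) = 19
Optimal value attained by: σ = (1, 2, 0).
Answer: det⊕(A) = -16; verdict: NONSINGULAR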